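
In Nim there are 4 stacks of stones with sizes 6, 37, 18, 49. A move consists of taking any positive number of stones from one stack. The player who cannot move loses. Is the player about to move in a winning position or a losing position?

In binary:
  000110  (6)
  100101  (37)
  010010  (18)
  110001  (49)
  ------
  000000  (0)
The nim-sum is 0, so this is a P-position: the player to move is in a losing position under optimal play.

Losing position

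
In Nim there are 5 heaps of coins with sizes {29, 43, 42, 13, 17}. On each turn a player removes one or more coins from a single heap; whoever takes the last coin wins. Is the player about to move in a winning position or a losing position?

Losing position

Compute the nim-sum pairwise:
29 ⊕ 43 = 54
54 ⊕ 42 = 28
28 ⊕ 13 = 17
17 ⊕ 17 = 0
The nim-sum is 0, so this is a P-position: the player to move is in a losing position under optimal play.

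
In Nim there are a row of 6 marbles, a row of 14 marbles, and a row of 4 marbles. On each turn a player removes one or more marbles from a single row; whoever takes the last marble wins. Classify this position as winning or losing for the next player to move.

Winning position

Compute the nim-sum pairwise:
6 ⊕ 14 = 8
8 ⊕ 4 = 12
The nim-sum is 12 ≠ 0, so this is an N-position: the player to move can win.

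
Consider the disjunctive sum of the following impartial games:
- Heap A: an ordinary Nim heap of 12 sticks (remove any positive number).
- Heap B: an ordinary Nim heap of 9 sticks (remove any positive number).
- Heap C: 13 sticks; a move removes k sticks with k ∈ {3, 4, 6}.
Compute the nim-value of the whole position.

4

Heap A is a plain Nim heap of size 12, so its Grundy value is 12.
Heap B is a plain Nim heap of size 9, so its Grundy value is 9.
Grundy values for heap C (subtraction set {3, 4, 6}):
k:     0  1  2  3  4  5  6  7  8  9 10 11 12 13
g(k):  0  0  0  1  1  1  2  2  2  0  0  0  1  1
So g(13) = 1.
By the Sprague-Grundy theorem, the Grundy value of a sum of independent games is the XOR of the component values.
Combined value = 12 ⊕ 9 ⊕ 1 = 4.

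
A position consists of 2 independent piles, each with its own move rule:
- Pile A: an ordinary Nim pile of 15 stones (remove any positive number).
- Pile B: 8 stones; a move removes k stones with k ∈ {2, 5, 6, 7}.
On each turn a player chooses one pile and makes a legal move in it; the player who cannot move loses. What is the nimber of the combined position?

13

Pile A is a plain Nim pile of size 15, so its Grundy value is 15.
For pile B, compute g(0), g(1), … with moves {2, 5, 6, 7}:
k:     0  1  2  3  4  5  6  7  8
g(k):  0  0  1  1  0  2  1  3  2
So g(8) = 2.
By the Sprague-Grundy theorem, the Grundy value of a sum of independent games is the XOR of the component values.
Combined value = 15 XOR 2 = 13.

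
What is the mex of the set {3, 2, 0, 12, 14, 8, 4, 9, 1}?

5

The values 0, 1, 2, 3, 4 are all present; 5 is the first non-negative integer missing from the set.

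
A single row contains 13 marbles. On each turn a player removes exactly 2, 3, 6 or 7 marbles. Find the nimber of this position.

Build the Grundy sequence with g(k) = mex{g(k−s) : s ∈ {2, 3, 6, 7}, s ≤ k}:
k:     0  1  2  3  4  5  6  7  8  9 10 11 12 13
g(k):  0  0  1  1  2  0  3  1  2  0  0  1  1  2
So g(13) = 2.

2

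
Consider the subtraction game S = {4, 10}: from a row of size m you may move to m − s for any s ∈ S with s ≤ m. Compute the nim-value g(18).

Compute g(0), g(1), … for moves {4, 10}:
k:     0  1  2  3  4  5  6  7  8  9 10 11 12 13 14 15 16 17 18
g(k):  0  0  0  0  1  1  1  1  0  0  2  2  1  1  0  0  0  0  1
So g(18) = 1.

1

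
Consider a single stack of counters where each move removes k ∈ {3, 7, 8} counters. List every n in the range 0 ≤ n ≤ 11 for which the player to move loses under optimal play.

0, 1, 2, 6, 11

Grundy values for subtraction set {3, 7, 8}:
k:     0  1  2  3  4  5  6  7  8  9 10 11
g(k):  0  0  0  1  1  1  0  2  2  1  3  0
The P-positions (g = 0) in 0..11 are 0, 1, 2, 6, 11.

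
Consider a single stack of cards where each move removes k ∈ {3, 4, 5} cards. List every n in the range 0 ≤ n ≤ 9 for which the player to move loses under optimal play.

0, 1, 2, 8, 9

Grundy values for subtraction set {3, 4, 5}:
g(0) = mex{} = 0
g(1) = mex{} = 0
g(2) = mex{} = 0
g(3) = mex{0} = 1
g(4) = mex{0} = 1
g(5) = mex{0} = 1
g(6) = mex{0,1} = 2
g(7) = mex{0,1} = 2
g(8) = mex{1} = 0
g(9) = mex{1,2} = 0
The P-positions (g = 0) in 0..9 are 0, 1, 2, 8, 9.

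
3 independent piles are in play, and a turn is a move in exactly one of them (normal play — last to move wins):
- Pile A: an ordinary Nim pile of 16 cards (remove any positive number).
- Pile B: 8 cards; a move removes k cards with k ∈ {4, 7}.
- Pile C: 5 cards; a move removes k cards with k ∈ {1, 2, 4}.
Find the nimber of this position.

16

Pile A is a plain Nim pile of size 16, so its Grundy value is 16.
Grundy values for pile B (subtraction set {4, 7}):
k:     0  1  2  3  4  5  6  7  8
g(k):  0  0  0  0  1  1  1  1  2
So g(8) = 2.
Build the Grundy sequence for pile C with g(k) = mex{g(k−s) : s ∈ {1, 2, 4}, s ≤ k}:
g(0) = mex{} = 0
g(1) = mex{0} = 1
g(2) = mex{0,1} = 2
g(3) = mex{1,2} = 0
g(4) = mex{0,2} = 1
g(5) = mex{0,1} = 2
So g(5) = 2.
The value of a disjunctive sum is the nim-sum of the parts.
Combined value = 16 ⊕ 2 ⊕ 2 = 16.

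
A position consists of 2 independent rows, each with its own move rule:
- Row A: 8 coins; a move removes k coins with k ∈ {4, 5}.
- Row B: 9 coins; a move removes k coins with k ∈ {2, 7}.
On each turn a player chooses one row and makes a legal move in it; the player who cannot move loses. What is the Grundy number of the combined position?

For row A, compute g(0), g(1), … with moves {4, 5}:
k:     0  1  2  3  4  5  6  7  8
g(k):  0  0  0  0  1  1  1  1  2
So g(8) = 2.
For row B, compute g(0), g(1), … with moves {2, 7}:
k:     0  1  2  3  4  5  6  7  8  9
g(k):  0  0  1  1  0  0  1  1  2  0
So g(9) = 0.
The value of a disjunctive sum is the nim-sum of the parts.
Combined value = 2 XOR 0 = 2.

2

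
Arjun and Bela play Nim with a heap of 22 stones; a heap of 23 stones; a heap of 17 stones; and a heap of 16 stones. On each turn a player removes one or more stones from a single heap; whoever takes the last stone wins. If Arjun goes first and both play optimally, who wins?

Nim-sum: 22 XOR 23 XOR 17 XOR 16 = 0.
The nim-sum is 0, so this is a P-position: the player to move is in a losing position under optimal play; Arjun is about to move from it and so loses — Bela wins.

Bela wins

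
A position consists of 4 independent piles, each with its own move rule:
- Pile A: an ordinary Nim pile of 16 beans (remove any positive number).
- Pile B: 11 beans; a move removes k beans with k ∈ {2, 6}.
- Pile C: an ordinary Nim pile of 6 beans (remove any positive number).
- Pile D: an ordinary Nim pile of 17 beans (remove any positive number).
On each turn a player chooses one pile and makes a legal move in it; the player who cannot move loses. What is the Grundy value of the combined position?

Pile A is a plain Nim pile of size 16, so its Grundy value is 16.
Build the Grundy sequence for pile B with g(k) = mex{g(k−s) : s ∈ {2, 6}, s ≤ k}:
g(0) = mex{} = 0
g(1) = mex{} = 0
g(2) = mex{0} = 1
g(3) = mex{0} = 1
g(4) = mex{1} = 0
g(5) = mex{1} = 0
g(6) = mex{0} = 1
g(7) = mex{0} = 1
g(8) = mex{1} = 0
g(9) = mex{1} = 0
g(10) = mex{0} = 1
g(11) = mex{0} = 1
So g(11) = 1.
Pile C is a plain Nim pile of size 6, so its Grundy value is 6.
Pile D is a plain Nim pile of size 17, so its Grundy value is 17.
The value of a disjunctive sum is the nim-sum of the parts.
Combined value = 16 XOR 1 XOR 6 XOR 17 = 6.

6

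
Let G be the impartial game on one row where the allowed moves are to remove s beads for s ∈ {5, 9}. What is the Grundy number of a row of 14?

Build the Grundy sequence with g(k) = mex{g(k−s) : s ∈ {5, 9}, s ≤ k}:
k:     0  1  2  3  4  5  6  7  8  9 10 11 12 13 14
g(k):  0  0  0  0  0  1  1  1  1  1  2  2  2  2  0
So g(14) = 0.

0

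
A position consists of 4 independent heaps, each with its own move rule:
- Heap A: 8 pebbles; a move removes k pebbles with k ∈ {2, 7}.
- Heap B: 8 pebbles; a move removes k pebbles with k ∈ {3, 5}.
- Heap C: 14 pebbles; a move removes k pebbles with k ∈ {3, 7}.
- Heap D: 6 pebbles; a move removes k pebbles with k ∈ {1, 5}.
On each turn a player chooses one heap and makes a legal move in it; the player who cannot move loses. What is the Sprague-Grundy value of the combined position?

3

Build the Grundy sequence for heap A with g(k) = mex{g(k−s) : s ∈ {2, 7}, s ≤ k}:
k:     0  1  2  3  4  5  6  7  8
g(k):  0  0  1  1  0  0  1  1  2
So g(8) = 2.
Grundy values for heap B (subtraction set {3, 5}):
k:     0  1  2  3  4  5  6  7  8
g(k):  0  0  0  1  1  1  2  2  0
So g(8) = 0.
Grundy values for heap C (subtraction set {3, 7}):
g(0) = mex{} = 0
g(1) = mex{} = 0
g(2) = mex{} = 0
g(3) = mex{0} = 1
g(4) = mex{0} = 1
g(5) = mex{0} = 1
g(6) = mex{1} = 0
g(7) = mex{0,1} = 2
g(8) = mex{0,1} = 2
g(9) = mex{0} = 1
g(10) = mex{1,2} = 0
g(11) = mex{1,2} = 0
g(12) = mex{1} = 0
g(13) = mex{0} = 1
g(14) = mex{0,2} = 1
So g(14) = 1.
Grundy values for heap D (subtraction set {1, 5}):
g(0) = mex{} = 0
g(1) = mex{0} = 1
g(2) = mex{1} = 0
g(3) = mex{0} = 1
g(4) = mex{1} = 0
g(5) = mex{0} = 1
g(6) = mex{1} = 0
So g(6) = 0.
By the Sprague-Grundy theorem, the Grundy value of a sum of independent games is the XOR of the component values.
Combined value = 2 ⊕ 0 ⊕ 1 ⊕ 0 = 3.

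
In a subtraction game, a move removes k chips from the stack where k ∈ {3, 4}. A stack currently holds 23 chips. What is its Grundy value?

Compute g(0), g(1), … for moves {3, 4}:
k:     0  1  2  3  4  5  6  7  8  9 10 11 12 13 14 15 16 17 18 19 20 21 22 23
g(k):  0  0  0  1  1  1  2  0  0  0  1  1  1  2  0  0  0  1  1  1  2  0  0  0
So g(23) = 0.

0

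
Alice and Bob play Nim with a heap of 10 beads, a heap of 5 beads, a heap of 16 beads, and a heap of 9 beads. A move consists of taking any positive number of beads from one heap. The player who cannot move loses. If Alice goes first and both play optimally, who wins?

Compute the nim-sum pairwise:
10 ⊕ 5 = 15
15 ⊕ 16 = 31
31 ⊕ 9 = 22
The nim-sum is 22 ≠ 0, so this is an N-position: the player to move can win; Alice has a winning move.

Alice wins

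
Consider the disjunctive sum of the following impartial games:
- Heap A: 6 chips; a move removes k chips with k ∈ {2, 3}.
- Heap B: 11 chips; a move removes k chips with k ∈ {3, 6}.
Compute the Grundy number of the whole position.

0

For heap A, compute g(0), g(1), … with moves {2, 3}:
g(0) = mex{} = 0
g(1) = mex{} = 0
g(2) = mex{0} = 1
g(3) = mex{0} = 1
g(4) = mex{0,1} = 2
g(5) = mex{1} = 0
g(6) = mex{1,2} = 0
So g(6) = 0.
Grundy values for heap B (subtraction set {3, 6}):
k:     0  1  2  3  4  5  6  7  8  9 10 11
g(k):  0  0  0  1  1  1  2  2  2  0  0  0
So g(11) = 0.
The value of a disjunctive sum is the nim-sum of the parts.
Combined value = 0 ⊕ 0 = 0.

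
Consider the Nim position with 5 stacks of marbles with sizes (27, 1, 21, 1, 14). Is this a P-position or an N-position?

P-position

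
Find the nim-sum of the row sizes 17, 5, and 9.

Nim-sum: 17 ⊕ 5 ⊕ 9 = 29.

29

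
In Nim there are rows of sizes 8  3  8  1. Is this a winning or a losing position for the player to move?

Winning position

Nim-sum: 8 ⊕ 3 ⊕ 8 ⊕ 1 = 2.
The nim-sum is 2 ≠ 0, so this is an N-position: the player to move can win.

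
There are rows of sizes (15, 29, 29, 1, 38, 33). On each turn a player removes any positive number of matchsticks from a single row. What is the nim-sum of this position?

Compute the nim-sum pairwise:
15 ⊕ 29 = 18
18 ⊕ 29 = 15
15 ⊕ 1 = 14
14 ⊕ 38 = 40
40 ⊕ 33 = 9

9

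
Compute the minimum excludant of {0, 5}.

1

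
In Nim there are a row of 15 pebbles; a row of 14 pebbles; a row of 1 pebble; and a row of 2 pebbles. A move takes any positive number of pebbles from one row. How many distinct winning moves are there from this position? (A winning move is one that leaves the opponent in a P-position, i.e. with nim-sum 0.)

Compute the nim-sum pairwise:
15 ⊕ 14 = 1
1 ⊕ 1 = 0
0 ⊕ 2 = 2
The overall nim-sum is X = 2. A row of size p has a winning move iff p XOR X < p (reduce it to p XOR X).
  15: 15 XOR 2 = 13 < 15 — winning move (to 13).
  14: 14 XOR 2 = 12 < 14 — winning move (to 12).
  1: 1 XOR 2 = 3 ≥ 1 — no move.
  2: 2 XOR 2 = 0 < 2 — winning move (to 0).
That gives 3 winning moves.

3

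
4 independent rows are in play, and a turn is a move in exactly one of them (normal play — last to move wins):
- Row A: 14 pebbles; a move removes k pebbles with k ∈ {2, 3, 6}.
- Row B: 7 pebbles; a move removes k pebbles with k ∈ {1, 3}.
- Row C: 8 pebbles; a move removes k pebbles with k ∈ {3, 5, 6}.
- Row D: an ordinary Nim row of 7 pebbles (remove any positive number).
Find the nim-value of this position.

Build the Grundy sequence for row A with g(k) = mex{g(k−s) : s ∈ {2, 3, 6}, s ≤ k}:
g(0) = mex{} = 0
g(1) = mex{} = 0
g(2) = mex{0} = 1
g(3) = mex{0} = 1
g(4) = mex{0,1} = 2
g(5) = mex{1} = 0
g(6) = mex{0,1,2} = 3
g(7) = mex{0,2} = 1
g(8) = mex{0,1,3} = 2
g(9) = mex{1,3} = 0
g(10) = mex{1,2} = 0
g(11) = mex{0,2} = 1
g(12) = mex{0,3} = 1
g(13) = mex{0,1} = 2
g(14) = mex{1,2} = 0
So g(14) = 0.
Grundy values for row B (subtraction set {1, 3}):
k:     0  1  2  3  4  5  6  7
g(k):  0  1  0  1  0  1  0  1
So g(7) = 1.
For row C, compute g(0), g(1), … with moves {3, 5, 6}:
k:     0  1  2  3  4  5  6  7  8
g(k):  0  0  0  1  1  1  2  2  2
So g(8) = 2.
Row D is a plain Nim row of size 7, so its Grundy value is 7.
By the Sprague-Grundy theorem, the Grundy value of a sum of independent games is the XOR of the component values.
Combined value = 0 XOR 1 XOR 2 XOR 7 = 4.

4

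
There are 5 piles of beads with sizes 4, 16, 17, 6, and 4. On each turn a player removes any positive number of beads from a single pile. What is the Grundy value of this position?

Compute the nim-sum pairwise:
4 ⊕ 16 = 20
20 ⊕ 17 = 5
5 ⊕ 6 = 3
3 ⊕ 4 = 7

7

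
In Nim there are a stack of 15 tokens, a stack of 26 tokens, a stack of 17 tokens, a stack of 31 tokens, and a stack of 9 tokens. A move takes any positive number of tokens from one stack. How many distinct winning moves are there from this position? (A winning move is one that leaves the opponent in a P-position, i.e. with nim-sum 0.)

Compute the nim-sum pairwise:
15 XOR 26 = 21
21 XOR 17 = 4
4 XOR 31 = 27
27 XOR 9 = 18
The overall nim-sum is X = 18. A stack of size p has a winning move iff p XOR X < p (reduce it to p XOR X).
  15: 15 XOR 18 = 29 ≥ 15 — no move.
  26: 26 XOR 18 = 8 < 26 — winning move (to 8).
  17: 17 XOR 18 = 3 < 17 — winning move (to 3).
  31: 31 XOR 18 = 13 < 31 — winning move (to 13).
  9: 9 XOR 18 = 27 ≥ 9 — no move.
That gives 3 winning moves.

3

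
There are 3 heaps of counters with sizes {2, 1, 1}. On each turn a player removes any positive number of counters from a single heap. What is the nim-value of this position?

2

Bitwise XOR of the heap sizes:
  10  (2)
  01  (1)
  01  (1)
  --
  10  (2)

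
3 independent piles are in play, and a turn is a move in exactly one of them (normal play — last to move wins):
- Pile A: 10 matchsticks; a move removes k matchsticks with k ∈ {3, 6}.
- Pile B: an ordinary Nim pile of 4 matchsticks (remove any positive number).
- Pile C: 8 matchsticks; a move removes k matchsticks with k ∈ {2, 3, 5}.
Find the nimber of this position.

4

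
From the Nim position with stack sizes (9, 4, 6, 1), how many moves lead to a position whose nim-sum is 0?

Write each in binary and XOR column by column:
  1001  (9)
  0100  (4)
  0110  (6)
  0001  (1)
  ----
  1010  (10)
The overall nim-sum is X = 10. A stack of size p has a winning move iff p XOR X < p (reduce it to p XOR X).
  9: 9 XOR 10 = 3 < 9 — winning move (to 3).
  4: 4 XOR 10 = 14 ≥ 4 — no move.
  6: 6 XOR 10 = 12 ≥ 6 — no move.
  1: 1 XOR 10 = 11 ≥ 1 — no move.
That gives 1 winning move.

1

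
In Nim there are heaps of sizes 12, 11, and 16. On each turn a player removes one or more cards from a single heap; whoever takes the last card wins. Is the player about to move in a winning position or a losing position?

Winning position

Nim-sum: 12 ⊕ 11 ⊕ 16 = 23.
The nim-sum is 23 ≠ 0, so this is an N-position: the player to move can win.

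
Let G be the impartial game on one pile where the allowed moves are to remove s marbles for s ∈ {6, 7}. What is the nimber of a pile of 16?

0

Build the Grundy sequence with g(k) = mex{g(k−s) : s ∈ {6, 7}, s ≤ k}:
k:     0  1  2  3  4  5  6  7  8  9 10 11 12 13 14 15 16
g(k):  0  0  0  0  0  0  1  1  1  1  1  1  2  0  0  0  0
So g(16) = 0.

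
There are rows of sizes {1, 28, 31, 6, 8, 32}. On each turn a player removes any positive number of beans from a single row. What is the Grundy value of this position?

44

Bitwise XOR of the heap sizes:
  000001  (1)
  011100  (28)
  011111  (31)
  000110  (6)
  001000  (8)
  100000  (32)
  ------
  101100  (44)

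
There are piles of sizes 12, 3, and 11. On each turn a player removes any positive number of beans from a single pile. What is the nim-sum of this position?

Compute the nim-sum pairwise:
12 XOR 3 = 15
15 XOR 11 = 4

4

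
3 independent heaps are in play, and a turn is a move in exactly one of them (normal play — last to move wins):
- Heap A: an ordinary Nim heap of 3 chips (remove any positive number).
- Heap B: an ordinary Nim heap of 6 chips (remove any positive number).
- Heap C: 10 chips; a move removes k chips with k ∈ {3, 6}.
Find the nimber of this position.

5

Heap A is a plain Nim heap of size 3, so its Grundy value is 3.
Heap B is a plain Nim heap of size 6, so its Grundy value is 6.
For heap C, compute g(0), g(1), … with moves {3, 6}:
g(0) = mex{} = 0
g(1) = mex{} = 0
g(2) = mex{} = 0
g(3) = mex{0} = 1
g(4) = mex{0} = 1
g(5) = mex{0} = 1
g(6) = mex{0,1} = 2
g(7) = mex{0,1} = 2
g(8) = mex{0,1} = 2
g(9) = mex{1,2} = 0
g(10) = mex{1,2} = 0
So g(10) = 0.
By the Sprague-Grundy theorem, the Grundy value of a sum of independent games is the XOR of the component values.
Combined value = 3 ⊕ 6 ⊕ 0 = 5.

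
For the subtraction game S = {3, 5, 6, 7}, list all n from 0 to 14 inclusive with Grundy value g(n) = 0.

0, 1, 2, 10, 11, 12

Grundy values for subtraction set {3, 5, 6, 7}:
g(0) = mex{} = 0
g(1) = mex{} = 0
g(2) = mex{} = 0
g(3) = mex{0} = 1
g(4) = mex{0} = 1
g(5) = mex{0} = 1
g(6) = mex{0,1} = 2
g(7) = mex{0,1} = 2
g(8) = mex{0,1} = 2
g(9) = mex{0,1,2} = 3
g(10) = mex{1,2} = 0
g(11) = mex{1,2} = 0
g(12) = mex{1,2,3} = 0
g(13) = mex{0,2} = 1
g(14) = mex{0,2,3} = 1
The P-positions (g = 0) in 0..14 are 0, 1, 2, 10, 11, 12.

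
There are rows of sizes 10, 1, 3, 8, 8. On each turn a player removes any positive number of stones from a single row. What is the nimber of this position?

8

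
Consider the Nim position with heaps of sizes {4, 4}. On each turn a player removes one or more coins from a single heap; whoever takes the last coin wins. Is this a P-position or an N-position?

Nim-sum: 4 ⊕ 4 = 0.
The nim-sum is 0, so this is a P-position: the player to move is in a losing position under optimal play.

P-position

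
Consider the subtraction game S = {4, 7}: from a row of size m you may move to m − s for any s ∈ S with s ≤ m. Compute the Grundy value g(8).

2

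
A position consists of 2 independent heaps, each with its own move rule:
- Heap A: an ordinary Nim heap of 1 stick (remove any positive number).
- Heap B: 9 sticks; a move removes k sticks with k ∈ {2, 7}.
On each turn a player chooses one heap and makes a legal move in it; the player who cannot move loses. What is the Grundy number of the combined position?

1

Heap A is a plain Nim heap of size 1, so its Grundy value is 1.
Grundy values for heap B (subtraction set {2, 7}):
k:     0  1  2  3  4  5  6  7  8  9
g(k):  0  0  1  1  0  0  1  1  2  0
So g(9) = 0.
By the Sprague-Grundy theorem, the Grundy value of a sum of independent games is the XOR of the component values.
Combined value = 1 ⊕ 0 = 1.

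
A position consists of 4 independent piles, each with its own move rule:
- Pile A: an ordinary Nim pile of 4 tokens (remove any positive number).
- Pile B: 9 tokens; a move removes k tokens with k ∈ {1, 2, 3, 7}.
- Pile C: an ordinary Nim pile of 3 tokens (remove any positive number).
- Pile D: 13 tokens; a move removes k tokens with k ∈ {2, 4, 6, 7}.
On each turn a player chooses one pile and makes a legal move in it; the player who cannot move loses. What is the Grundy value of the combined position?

Pile A is a plain Nim pile of size 4, so its Grundy value is 4.
For pile B, compute g(0), g(1), … with moves {1, 2, 3, 7}:
g(0) = mex{} = 0
g(1) = mex{0} = 1
g(2) = mex{0,1} = 2
g(3) = mex{0,1,2} = 3
g(4) = mex{1,2,3} = 0
g(5) = mex{0,2,3} = 1
g(6) = mex{0,1,3} = 2
g(7) = mex{0,1,2} = 3
g(8) = mex{1,2,3} = 0
g(9) = mex{0,2,3} = 1
So g(9) = 1.
Pile C is a plain Nim pile of size 3, so its Grundy value is 3.
Grundy values for pile D (subtraction set {2, 4, 6, 7}):
g(0) = mex{} = 0
g(1) = mex{} = 0
g(2) = mex{0} = 1
g(3) = mex{0} = 1
g(4) = mex{0,1} = 2
g(5) = mex{0,1} = 2
g(6) = mex{0,1,2} = 3
g(7) = mex{0,1,2} = 3
g(8) = mex{0,1,2,3} = 4
g(9) = mex{1,2,3} = 0
g(10) = mex{1,2,3,4} = 0
g(11) = mex{0,2,3} = 1
g(12) = mex{0,2,3,4} = 1
g(13) = mex{0,1,3} = 2
So g(13) = 2.
By the Sprague-Grundy theorem, the Grundy value of a sum of independent games is the XOR of the component values.
Combined value = 4 XOR 1 XOR 3 XOR 2 = 4.

4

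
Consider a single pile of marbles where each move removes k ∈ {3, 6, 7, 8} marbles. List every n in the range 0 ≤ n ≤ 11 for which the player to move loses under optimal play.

0, 1, 2, 11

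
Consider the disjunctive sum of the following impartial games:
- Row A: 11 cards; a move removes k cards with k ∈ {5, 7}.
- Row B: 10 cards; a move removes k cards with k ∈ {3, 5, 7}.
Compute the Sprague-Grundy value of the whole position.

For row A, compute g(0), g(1), … with moves {5, 7}:
g(0) = mex{} = 0
g(1) = mex{} = 0
g(2) = mex{} = 0
g(3) = mex{} = 0
g(4) = mex{} = 0
g(5) = mex{0} = 1
g(6) = mex{0} = 1
g(7) = mex{0} = 1
g(8) = mex{0} = 1
g(9) = mex{0} = 1
g(10) = mex{0,1} = 2
g(11) = mex{0,1} = 2
So g(11) = 2.
Grundy values for row B (subtraction set {3, 5, 7}):
k:     0  1  2  3  4  5  6  7  8  9 10
g(k):  0  0  0  1  1  1  2  2  2  3  0
So g(10) = 0.
By the Sprague-Grundy theorem, the Grundy value of a sum of independent games is the XOR of the component values.
Combined value = 2 ⊕ 0 = 2.

2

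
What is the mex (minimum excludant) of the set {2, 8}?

0 is not in the set, so the mex is 0.

0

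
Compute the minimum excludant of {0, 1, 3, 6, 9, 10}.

2

The values 0, 1 are all present; 2 is the first non-negative integer missing from the set.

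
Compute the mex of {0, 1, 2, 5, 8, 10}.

The values 0, 1, 2 are all present; 3 is the first non-negative integer missing from the set.

3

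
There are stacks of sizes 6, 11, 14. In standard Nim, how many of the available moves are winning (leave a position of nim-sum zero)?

3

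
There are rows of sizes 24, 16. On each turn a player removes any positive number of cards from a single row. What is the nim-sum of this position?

8

Nim-sum: 24 ⊕ 16 = 8.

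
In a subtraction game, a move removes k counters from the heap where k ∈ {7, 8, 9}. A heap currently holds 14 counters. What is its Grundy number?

2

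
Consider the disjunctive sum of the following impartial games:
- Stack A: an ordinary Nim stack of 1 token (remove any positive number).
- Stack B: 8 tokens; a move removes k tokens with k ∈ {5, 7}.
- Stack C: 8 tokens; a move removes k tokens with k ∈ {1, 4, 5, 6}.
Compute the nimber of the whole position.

4

Stack A is a plain Nim stack of size 1, so its Grundy value is 1.
For stack B, compute g(0), g(1), … with moves {5, 7}:
g(0) = mex{} = 0
g(1) = mex{} = 0
g(2) = mex{} = 0
g(3) = mex{} = 0
g(4) = mex{} = 0
g(5) = mex{0} = 1
g(6) = mex{0} = 1
g(7) = mex{0} = 1
g(8) = mex{0} = 1
So g(8) = 1.
Build the Grundy sequence for stack C with g(k) = mex{g(k−s) : s ∈ {1, 4, 5, 6}, s ≤ k}:
g(0) = mex{} = 0
g(1) = mex{0} = 1
g(2) = mex{1} = 0
g(3) = mex{0} = 1
g(4) = mex{0,1} = 2
g(5) = mex{0,1,2} = 3
g(6) = mex{0,1,3} = 2
g(7) = mex{0,1,2} = 3
g(8) = mex{0,1,2,3} = 4
So g(8) = 4.
The value of a disjunctive sum is the nim-sum of the parts.
Combined value = 1 XOR 1 XOR 4 = 4.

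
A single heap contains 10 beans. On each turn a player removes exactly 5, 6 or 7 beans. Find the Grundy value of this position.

Build the Grundy sequence with g(k) = mex{g(k−s) : s ∈ {5, 6, 7}, s ≤ k}:
k:     0  1  2  3  4  5  6  7  8  9 10
g(k):  0  0  0  0  0  1  1  1  1  1  2
So g(10) = 2.

2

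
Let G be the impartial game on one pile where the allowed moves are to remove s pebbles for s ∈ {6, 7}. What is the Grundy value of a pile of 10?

Compute g(0), g(1), … for moves {6, 7}:
g(0) = mex{} = 0
g(1) = mex{} = 0
g(2) = mex{} = 0
g(3) = mex{} = 0
g(4) = mex{} = 0
g(5) = mex{} = 0
g(6) = mex{0} = 1
g(7) = mex{0} = 1
g(8) = mex{0} = 1
g(9) = mex{0} = 1
g(10) = mex{0} = 1
So g(10) = 1.

1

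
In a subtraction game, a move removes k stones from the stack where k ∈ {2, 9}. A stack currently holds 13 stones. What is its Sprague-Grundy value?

1

Compute g(0), g(1), … for moves {2, 9}:
k:     0  1  2  3  4  5  6  7  8  9 10 11 12 13
g(k):  0  0  1  1  0  0  1  1  0  2  1  0  0  1
So g(13) = 1.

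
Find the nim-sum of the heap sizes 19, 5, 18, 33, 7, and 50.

Bitwise XOR of the heap sizes:
  010011  (19)
  000101  (5)
  010010  (18)
  100001  (33)
  000111  (7)
  110010  (50)
  ------
  010000  (16)

16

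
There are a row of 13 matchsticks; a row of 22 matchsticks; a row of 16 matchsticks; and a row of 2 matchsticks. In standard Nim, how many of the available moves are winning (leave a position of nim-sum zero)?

1

Compute the nim-sum pairwise:
13 XOR 22 = 27
27 XOR 16 = 11
11 XOR 2 = 9
The overall nim-sum is X = 9. A row of size p has a winning move iff p XOR X < p (reduce it to p XOR X).
  13: 13 XOR 9 = 4 < 13 — winning move (to 4).
  22: 22 XOR 9 = 31 ≥ 22 — no move.
  16: 16 XOR 9 = 25 ≥ 16 — no move.
  2: 2 XOR 9 = 11 ≥ 2 — no move.
That gives 1 winning move.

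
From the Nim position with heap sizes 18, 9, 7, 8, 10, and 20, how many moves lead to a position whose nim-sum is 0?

Nim-sum: 18 XOR 9 XOR 7 XOR 8 XOR 10 XOR 20 = 10.
The overall nim-sum is X = 10. A heap of size p has a winning move iff p XOR X < p (reduce it to p XOR X).
  18: 18 XOR 10 = 24 ≥ 18 — no move.
  9: 9 XOR 10 = 3 < 9 — winning move (to 3).
  7: 7 XOR 10 = 13 ≥ 7 — no move.
  8: 8 XOR 10 = 2 < 8 — winning move (to 2).
  10: 10 XOR 10 = 0 < 10 — winning move (to 0).
  20: 20 XOR 10 = 30 ≥ 20 — no move.
That gives 3 winning moves.

3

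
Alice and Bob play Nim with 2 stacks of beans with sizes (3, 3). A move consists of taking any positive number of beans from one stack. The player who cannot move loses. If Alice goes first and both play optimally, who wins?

Bob wins

Compute the nim-sum pairwise:
3 XOR 3 = 0
The nim-sum is 0, so this is a P-position: the player to move is in a losing position under optimal play; Alice is about to move from it and so loses — Bob wins.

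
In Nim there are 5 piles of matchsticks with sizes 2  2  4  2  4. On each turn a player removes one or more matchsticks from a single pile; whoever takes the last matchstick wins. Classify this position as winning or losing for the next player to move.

Nim-sum: 2 ⊕ 2 ⊕ 4 ⊕ 2 ⊕ 4 = 2.
The nim-sum is 2 ≠ 0, so this is an N-position: the player to move can win.

Winning position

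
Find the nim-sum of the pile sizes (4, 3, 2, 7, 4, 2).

Compute the nim-sum pairwise:
4 ^ 3 = 7
7 ^ 2 = 5
5 ^ 7 = 2
2 ^ 4 = 6
6 ^ 2 = 4

4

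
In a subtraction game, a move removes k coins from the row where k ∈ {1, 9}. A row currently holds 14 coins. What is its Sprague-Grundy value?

0

Grundy values for subtraction set {1, 9}:
k:     0  1  2  3  4  5  6  7  8  9 10 11 12 13 14
g(k):  0  1  0  1  0  1  0  1  0  1  0  1  0  1  0
So g(14) = 0.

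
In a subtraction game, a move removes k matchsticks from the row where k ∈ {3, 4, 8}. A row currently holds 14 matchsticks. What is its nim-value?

0

Grundy values for subtraction set {3, 4, 8}:
g(0) = mex{} = 0
g(1) = mex{} = 0
g(2) = mex{} = 0
g(3) = mex{0} = 1
g(4) = mex{0} = 1
g(5) = mex{0} = 1
g(6) = mex{0,1} = 2
g(7) = mex{1} = 0
g(8) = mex{0,1} = 2
g(9) = mex{0,1,2} = 3
g(10) = mex{0,2} = 1
g(11) = mex{0,1,2} = 3
g(12) = mex{1,2,3} = 0
g(13) = mex{1,3} = 0
g(14) = mex{1,2,3} = 0
So g(14) = 0.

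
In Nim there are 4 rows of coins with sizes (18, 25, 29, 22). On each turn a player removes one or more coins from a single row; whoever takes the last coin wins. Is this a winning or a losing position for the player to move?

Losing position

Nim-sum: 18 XOR 25 XOR 29 XOR 22 = 0.
The nim-sum is 0, so this is a P-position: the player to move is in a losing position under optimal play.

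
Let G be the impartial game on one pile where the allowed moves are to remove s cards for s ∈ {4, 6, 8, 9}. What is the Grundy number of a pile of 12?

3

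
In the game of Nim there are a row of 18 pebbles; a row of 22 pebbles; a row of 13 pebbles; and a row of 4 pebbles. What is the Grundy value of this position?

Compute the nim-sum pairwise:
18 XOR 22 = 4
4 XOR 13 = 9
9 XOR 4 = 13

13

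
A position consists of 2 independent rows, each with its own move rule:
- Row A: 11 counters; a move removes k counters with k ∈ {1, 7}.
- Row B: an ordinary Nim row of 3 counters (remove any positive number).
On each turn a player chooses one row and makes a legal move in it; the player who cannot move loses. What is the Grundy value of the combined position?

Grundy values for row A (subtraction set {1, 7}):
g(0) = mex{} = 0
g(1) = mex{0} = 1
g(2) = mex{1} = 0
g(3) = mex{0} = 1
g(4) = mex{1} = 0
g(5) = mex{0} = 1
g(6) = mex{1} = 0
g(7) = mex{0} = 1
g(8) = mex{1} = 0
g(9) = mex{0} = 1
g(10) = mex{1} = 0
g(11) = mex{0} = 1
So g(11) = 1.
Row B is a plain Nim row of size 3, so its Grundy value is 3.
The value of a disjunctive sum is the nim-sum of the parts.
Combined value = 1 XOR 3 = 2.

2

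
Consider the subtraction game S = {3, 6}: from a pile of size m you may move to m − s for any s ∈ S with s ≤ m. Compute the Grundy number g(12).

1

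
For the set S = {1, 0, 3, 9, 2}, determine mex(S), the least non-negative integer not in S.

The values 0, 1, 2, 3 are all present; 4 is the first non-negative integer missing from the set.

4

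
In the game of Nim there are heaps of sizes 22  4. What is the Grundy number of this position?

18

Compute the nim-sum pairwise:
22 ^ 4 = 18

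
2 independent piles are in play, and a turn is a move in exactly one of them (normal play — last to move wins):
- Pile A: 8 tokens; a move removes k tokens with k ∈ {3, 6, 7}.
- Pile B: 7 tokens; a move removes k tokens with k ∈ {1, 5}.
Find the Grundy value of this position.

3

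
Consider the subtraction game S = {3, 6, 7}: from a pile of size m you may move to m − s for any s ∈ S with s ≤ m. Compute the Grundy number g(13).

Grundy values for subtraction set {3, 6, 7}:
g(0) = mex{} = 0
g(1) = mex{} = 0
g(2) = mex{} = 0
g(3) = mex{0} = 1
g(4) = mex{0} = 1
g(5) = mex{0} = 1
g(6) = mex{0,1} = 2
g(7) = mex{0,1} = 2
g(8) = mex{0,1} = 2
g(9) = mex{0,1,2} = 3
g(10) = mex{1,2} = 0
g(11) = mex{1,2} = 0
g(12) = mex{1,2,3} = 0
g(13) = mex{0,2} = 1
So g(13) = 1.

1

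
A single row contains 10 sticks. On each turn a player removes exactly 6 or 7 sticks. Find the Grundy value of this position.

Compute g(0), g(1), … for moves {6, 7}:
g(0) = mex{} = 0
g(1) = mex{} = 0
g(2) = mex{} = 0
g(3) = mex{} = 0
g(4) = mex{} = 0
g(5) = mex{} = 0
g(6) = mex{0} = 1
g(7) = mex{0} = 1
g(8) = mex{0} = 1
g(9) = mex{0} = 1
g(10) = mex{0} = 1
So g(10) = 1.

1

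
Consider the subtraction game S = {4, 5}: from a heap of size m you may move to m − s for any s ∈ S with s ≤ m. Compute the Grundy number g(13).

1

Grundy values for subtraction set {4, 5}:
k:     0  1  2  3  4  5  6  7  8  9 10 11 12 13
g(k):  0  0  0  0  1  1  1  1  2  0  0  0  0  1
So g(13) = 1.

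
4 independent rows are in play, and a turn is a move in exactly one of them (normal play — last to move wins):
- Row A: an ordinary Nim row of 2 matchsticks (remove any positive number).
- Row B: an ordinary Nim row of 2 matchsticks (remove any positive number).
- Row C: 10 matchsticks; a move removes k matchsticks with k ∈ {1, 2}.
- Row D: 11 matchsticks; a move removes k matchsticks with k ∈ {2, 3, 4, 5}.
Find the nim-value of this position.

3

Row A is a plain Nim row of size 2, so its Grundy value is 2.
Row B is a plain Nim row of size 2, so its Grundy value is 2.
For row C, compute g(0), g(1), … with moves {1, 2}:
g(0) = mex{} = 0
g(1) = mex{0} = 1
g(2) = mex{0,1} = 2
g(3) = mex{1,2} = 0
g(4) = mex{0,2} = 1
g(5) = mex{0,1} = 2
g(6) = mex{1,2} = 0
g(7) = mex{0,2} = 1
g(8) = mex{0,1} = 2
g(9) = mex{1,2} = 0
g(10) = mex{0,2} = 1
So g(10) = 1.
For row D, compute g(0), g(1), … with moves {2, 3, 4, 5}:
k:     0  1  2  3  4  5  6  7  8  9 10 11
g(k):  0  0  1  1  2  2  3  0  0  1  1  2
So g(11) = 2.
The value of a disjunctive sum is the nim-sum of the parts.
Combined value = 2 XOR 2 XOR 1 XOR 2 = 3.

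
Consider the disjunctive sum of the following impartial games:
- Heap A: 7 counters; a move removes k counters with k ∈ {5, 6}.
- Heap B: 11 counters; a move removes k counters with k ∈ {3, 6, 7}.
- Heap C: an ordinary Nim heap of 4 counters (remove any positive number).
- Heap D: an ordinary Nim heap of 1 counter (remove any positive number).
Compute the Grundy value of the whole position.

4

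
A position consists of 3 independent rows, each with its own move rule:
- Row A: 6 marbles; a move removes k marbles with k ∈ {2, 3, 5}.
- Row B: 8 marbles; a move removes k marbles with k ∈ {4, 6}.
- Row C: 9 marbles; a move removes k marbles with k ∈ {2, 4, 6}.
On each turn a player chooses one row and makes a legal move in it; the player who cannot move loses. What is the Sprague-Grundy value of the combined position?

For row A, compute g(0), g(1), … with moves {2, 3, 5}:
g(0) = mex{} = 0
g(1) = mex{} = 0
g(2) = mex{0} = 1
g(3) = mex{0} = 1
g(4) = mex{0,1} = 2
g(5) = mex{0,1} = 2
g(6) = mex{0,1,2} = 3
So g(6) = 3.
Build the Grundy sequence for row B with g(k) = mex{g(k−s) : s ∈ {4, 6}, s ≤ k}:
g(0) = mex{} = 0
g(1) = mex{} = 0
g(2) = mex{} = 0
g(3) = mex{} = 0
g(4) = mex{0} = 1
g(5) = mex{0} = 1
g(6) = mex{0} = 1
g(7) = mex{0} = 1
g(8) = mex{0,1} = 2
So g(8) = 2.
Grundy values for row C (subtraction set {2, 4, 6}):
k:     0  1  2  3  4  5  6  7  8  9
g(k):  0  0  1  1  2  2  3  3  0  0
So g(9) = 0.
The value of a disjunctive sum is the nim-sum of the parts.
Combined value = 3 ⊕ 2 ⊕ 0 = 1.

1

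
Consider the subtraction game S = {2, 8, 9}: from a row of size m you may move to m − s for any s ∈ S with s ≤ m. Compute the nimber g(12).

2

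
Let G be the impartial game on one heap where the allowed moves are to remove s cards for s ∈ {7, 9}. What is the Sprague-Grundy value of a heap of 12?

1

Grundy values for subtraction set {7, 9}:
g(0) = mex{} = 0
g(1) = mex{} = 0
g(2) = mex{} = 0
g(3) = mex{} = 0
g(4) = mex{} = 0
g(5) = mex{} = 0
g(6) = mex{} = 0
g(7) = mex{0} = 1
g(8) = mex{0} = 1
g(9) = mex{0} = 1
g(10) = mex{0} = 1
g(11) = mex{0} = 1
g(12) = mex{0} = 1
So g(12) = 1.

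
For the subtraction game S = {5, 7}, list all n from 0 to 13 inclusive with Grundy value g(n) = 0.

Compute g(0), g(1), … for moves {5, 7}:
g(0) = mex{} = 0
g(1) = mex{} = 0
g(2) = mex{} = 0
g(3) = mex{} = 0
g(4) = mex{} = 0
g(5) = mex{0} = 1
g(6) = mex{0} = 1
g(7) = mex{0} = 1
g(8) = mex{0} = 1
g(9) = mex{0} = 1
g(10) = mex{0,1} = 2
g(11) = mex{0,1} = 2
g(12) = mex{1} = 0
g(13) = mex{1} = 0
The P-positions (g = 0) in 0..13 are 0, 1, 2, 3, 4, 12, 13.

0, 1, 2, 3, 4, 12, 13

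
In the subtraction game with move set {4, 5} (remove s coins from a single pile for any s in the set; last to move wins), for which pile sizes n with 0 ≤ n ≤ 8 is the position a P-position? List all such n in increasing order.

Build the Grundy sequence with g(k) = mex{g(k−s) : s ∈ {4, 5}, s ≤ k}:
k:     0  1  2  3  4  5  6  7  8
g(k):  0  0  0  0  1  1  1  1  2
The P-positions (g = 0) in 0..8 are 0, 1, 2, 3.

0, 1, 2, 3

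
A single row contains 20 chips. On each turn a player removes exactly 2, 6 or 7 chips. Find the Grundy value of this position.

Compute g(0), g(1), … for moves {2, 6, 7}:
k:     0  1  2  3  4  5  6  7  8  9 10 11 12 13 14 15 16 17 18 19 20
g(k):  0  0  1  1  0  0  1  1  2  0  3  1  2  0  0  1  1  0  0  1  1
So g(20) = 1.

1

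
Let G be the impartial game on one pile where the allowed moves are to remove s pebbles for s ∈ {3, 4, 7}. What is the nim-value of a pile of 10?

0

Grundy values for subtraction set {3, 4, 7}:
k:     0  1  2  3  4  5  6  7  8  9 10
g(k):  0  0  0  1  1  1  2  2  2  3  0
So g(10) = 0.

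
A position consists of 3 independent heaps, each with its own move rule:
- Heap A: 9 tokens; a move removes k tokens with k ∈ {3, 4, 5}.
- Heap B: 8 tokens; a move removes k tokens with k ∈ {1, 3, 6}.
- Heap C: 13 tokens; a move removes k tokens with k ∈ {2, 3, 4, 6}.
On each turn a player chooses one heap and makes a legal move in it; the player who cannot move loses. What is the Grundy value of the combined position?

0

Grundy values for heap A (subtraction set {3, 4, 5}):
k:     0  1  2  3  4  5  6  7  8  9
g(k):  0  0  0  1  1  1  2  2  0  0
So g(9) = 0.
For heap B, compute g(0), g(1), … with moves {1, 3, 6}:
k:     0  1  2  3  4  5  6  7  8
g(k):  0  1  0  1  0  1  2  3  2
So g(8) = 2.
Build the Grundy sequence for heap C with g(k) = mex{g(k−s) : s ∈ {2, 3, 4, 6}, s ≤ k}:
g(0) = mex{} = 0
g(1) = mex{} = 0
g(2) = mex{0} = 1
g(3) = mex{0} = 1
g(4) = mex{0,1} = 2
g(5) = mex{0,1} = 2
g(6) = mex{0,1,2} = 3
g(7) = mex{0,1,2} = 3
g(8) = mex{1,2,3} = 0
g(9) = mex{1,2,3} = 0
g(10) = mex{0,2,3} = 1
g(11) = mex{0,2,3} = 1
g(12) = mex{0,1,3} = 2
g(13) = mex{0,1,3} = 2
So g(13) = 2.
The value of a disjunctive sum is the nim-sum of the parts.
Combined value = 0 XOR 2 XOR 2 = 0.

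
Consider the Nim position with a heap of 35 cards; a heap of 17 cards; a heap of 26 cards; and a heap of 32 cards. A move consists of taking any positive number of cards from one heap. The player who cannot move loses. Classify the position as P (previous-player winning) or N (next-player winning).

Compute the nim-sum pairwise:
35 XOR 17 = 50
50 XOR 26 = 40
40 XOR 32 = 8
The nim-sum is 8 ≠ 0, so this is an N-position: the player to move can win.

N-position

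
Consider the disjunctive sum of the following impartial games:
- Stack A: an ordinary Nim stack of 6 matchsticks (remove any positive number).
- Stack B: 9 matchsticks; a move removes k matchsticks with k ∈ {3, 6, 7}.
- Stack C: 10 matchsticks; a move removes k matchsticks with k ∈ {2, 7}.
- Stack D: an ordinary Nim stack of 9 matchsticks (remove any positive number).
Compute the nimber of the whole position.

Stack A is a plain Nim stack of size 6, so its Grundy value is 6.
Grundy values for stack B (subtraction set {3, 6, 7}):
g(0) = mex{} = 0
g(1) = mex{} = 0
g(2) = mex{} = 0
g(3) = mex{0} = 1
g(4) = mex{0} = 1
g(5) = mex{0} = 1
g(6) = mex{0,1} = 2
g(7) = mex{0,1} = 2
g(8) = mex{0,1} = 2
g(9) = mex{0,1,2} = 3
So g(9) = 3.
For stack C, compute g(0), g(1), … with moves {2, 7}:
g(0) = mex{} = 0
g(1) = mex{} = 0
g(2) = mex{0} = 1
g(3) = mex{0} = 1
g(4) = mex{1} = 0
g(5) = mex{1} = 0
g(6) = mex{0} = 1
g(7) = mex{0} = 1
g(8) = mex{0,1} = 2
g(9) = mex{1} = 0
g(10) = mex{1,2} = 0
So g(10) = 0.
Stack D is a plain Nim stack of size 9, so its Grundy value is 9.
By the Sprague-Grundy theorem, the Grundy value of a sum of independent games is the XOR of the component values.
Combined value = 6 ⊕ 3 ⊕ 0 ⊕ 9 = 12.

12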